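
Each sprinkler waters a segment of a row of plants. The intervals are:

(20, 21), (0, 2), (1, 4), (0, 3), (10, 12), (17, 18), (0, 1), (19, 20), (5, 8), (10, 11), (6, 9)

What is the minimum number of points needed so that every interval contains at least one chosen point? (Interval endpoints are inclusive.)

5

Process intervals by earliest right end; each time one isn't hit yet, stab at its right endpoint.
Sorted: [0,1] [0,2] [0,3] [1,4] [5,8] [6,9] [10,11] [10,12] [17,18] [19,20] [20,21]
{[0,1],[0,2],[0,3],[1,4]} hit by 1; {[5,8],[6,9]} hit by 8; {[10,11],[10,12]} hit by 11; {[17,18]} hit by 18; {[19,20],[20,21]} hit by 20.
Points: 1, 8, 11, 18, 20 (5 total).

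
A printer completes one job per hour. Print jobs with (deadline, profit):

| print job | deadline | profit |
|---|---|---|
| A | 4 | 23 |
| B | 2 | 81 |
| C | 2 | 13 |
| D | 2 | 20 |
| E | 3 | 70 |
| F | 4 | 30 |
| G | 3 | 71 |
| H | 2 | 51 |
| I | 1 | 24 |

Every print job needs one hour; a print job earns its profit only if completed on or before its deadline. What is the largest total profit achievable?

252

Profit order: B=81 G=71 E=70 H=51 F=30 I=24 A=23 D=20 C=13
Assign: B→slot 2, G→slot 3, E→slot 1, H skipped, F→slot 4, I skipped, A skipped, D skipped, C skipped.
Slots: [1:E] [2:B] [3:G] [4:F]
Profit = 70 + 81 + 71 + 30 = 252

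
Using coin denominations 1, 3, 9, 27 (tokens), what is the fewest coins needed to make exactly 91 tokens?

91 − 3×27→10 − 1×9→1 − 1×1→0
Total coins = 3 + 1 + 1 = 5

5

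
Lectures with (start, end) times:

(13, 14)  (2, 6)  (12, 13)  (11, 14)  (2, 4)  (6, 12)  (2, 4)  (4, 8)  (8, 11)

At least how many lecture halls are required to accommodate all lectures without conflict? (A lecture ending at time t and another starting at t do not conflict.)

The answer is the maximum number of intervals overlapping at any instant.
starts: [2, 2, 2, 4, 6, 8, 11, 12, 13]
ends:   [4, 4, 6, 8, 11, 12, 13, 14, 14]
s2→1 s2→2 s2→3  — peak 3.

3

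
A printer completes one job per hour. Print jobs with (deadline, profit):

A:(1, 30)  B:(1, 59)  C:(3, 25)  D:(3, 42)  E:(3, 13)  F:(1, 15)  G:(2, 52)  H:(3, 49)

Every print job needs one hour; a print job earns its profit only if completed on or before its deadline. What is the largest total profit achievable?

Profit order: B=59 G=52 H=49 D=42 A=30 C=25 F=15 E=13
Assign: B→slot 1, G→slot 2, H→slot 3, D skipped, A skipped, C skipped, F skipped, E skipped.
Slots: [1:B] [2:G] [3:H]
Profit = 59 + 52 + 49 = 160

160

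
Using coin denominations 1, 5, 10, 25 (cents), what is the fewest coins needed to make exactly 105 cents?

105 = 4×25 + 1×5
Total coins = 4 + 1 = 5

5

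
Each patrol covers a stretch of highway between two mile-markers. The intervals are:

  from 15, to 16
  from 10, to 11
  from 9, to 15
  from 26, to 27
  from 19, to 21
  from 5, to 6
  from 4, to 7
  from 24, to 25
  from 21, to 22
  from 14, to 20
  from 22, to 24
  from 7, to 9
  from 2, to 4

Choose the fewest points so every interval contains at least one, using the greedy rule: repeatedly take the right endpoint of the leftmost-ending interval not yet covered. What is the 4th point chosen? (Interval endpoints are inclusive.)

11

Process intervals by earliest right end; each time one isn't hit yet, stab at its right endpoint.
By right end: [2,4]  [5,6]  [4,7]  [7,9]  [10,11]  [9,15]  [15,16]  [14,20]  [19,21]  [21,22]  [22,24]  [24,25]  [26,27]
[2,4] uncovered → point at 4; [5,6] uncovered → point at 6; [7,9] uncovered → point at 9; [10,11] uncovered → point at 11; [15,16] uncovered → point at 16; [19,21] uncovered → point at 21; [22,24] uncovered → point at 24; [26,27] uncovered → point at 27.
Points: 4, 6, 9, 11, 16, 21, 24, 27 (8 total).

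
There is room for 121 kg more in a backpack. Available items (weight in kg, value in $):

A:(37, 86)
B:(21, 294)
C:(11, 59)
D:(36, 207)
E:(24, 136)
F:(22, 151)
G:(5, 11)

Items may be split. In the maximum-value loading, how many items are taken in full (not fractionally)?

5

Greedy by value/weight ratio, highest first.
Ratios (sorted): B 14.00, F 6.86, D 5.75, E 5.67, C 5.36, A 2.32, G 2.20
take B (21 @ 294); take F (22 @ 151); take D (36 @ 207); take E (24 @ 136); take C (11 @ 59); take 7/37 of A → 16.27. Capacity used 121/121.
5 item(s) taken whole; one partial (take 7/37 of A).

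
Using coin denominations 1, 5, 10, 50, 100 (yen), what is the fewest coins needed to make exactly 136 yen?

6

Use the largest denomination that fits, subtract, and repeat.
136 = 1×100 + 3×10 + 1×5 + 1×1
Total coins = 1 + 3 + 1 + 1 = 6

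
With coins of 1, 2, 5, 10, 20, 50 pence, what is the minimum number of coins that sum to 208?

208 − 4×50→8 − 1×5→3 − 1×2→1 − 1×1→0
Total coins = 4 + 1 + 1 + 1 = 7

7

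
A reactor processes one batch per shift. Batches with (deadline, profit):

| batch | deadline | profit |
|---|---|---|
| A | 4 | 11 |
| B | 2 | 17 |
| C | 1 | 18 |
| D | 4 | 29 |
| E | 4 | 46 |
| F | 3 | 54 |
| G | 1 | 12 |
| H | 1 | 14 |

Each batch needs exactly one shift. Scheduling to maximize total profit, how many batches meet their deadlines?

4

Take jobs in profit order; each goes to the latest open slot no later than its deadline.
Profit order: F=54 E=46 D=29 C=18 B=17 H=14 G=12 A=11
Assign: F→slot 3, E→slot 4, D→slot 2, C→slot 1, B skipped, H skipped, G skipped, A skipped.
Slots: [1:C] [2:D] [3:F] [4:E]
4 of 8 scheduled.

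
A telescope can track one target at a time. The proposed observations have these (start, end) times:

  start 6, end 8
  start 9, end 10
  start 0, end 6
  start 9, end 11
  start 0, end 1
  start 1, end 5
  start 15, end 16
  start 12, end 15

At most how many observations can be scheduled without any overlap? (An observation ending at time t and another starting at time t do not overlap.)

Sort by end time and greedily take each interval whose start is ≥ the last chosen end.
Sorted by end: (0,1)  (1,5)  (0,6)  (6,8)  (9,10)  (9,11)  (12,15)  (15,16)
take (0,1); take (1,5); take (6,8); take (9,10); skip (9,11); take (12,15); take (15,16).
Selected 6 observations.

6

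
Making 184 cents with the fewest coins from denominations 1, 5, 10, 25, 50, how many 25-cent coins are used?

Use the largest denomination that fits, subtract, and repeat.
184 = 3×50 + 1×25 + 1×5 + 4×1
Count of 25: 1

1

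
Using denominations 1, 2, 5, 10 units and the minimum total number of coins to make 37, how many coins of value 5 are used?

1

Use the largest denomination that fits, subtract, and repeat.
37 − 3×10→7 − 1×5→2 − 1×2→0
Count of 5: 1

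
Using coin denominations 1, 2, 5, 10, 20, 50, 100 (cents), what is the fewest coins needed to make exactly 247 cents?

247 = 2×100 + 2×20 + 1×5 + 1×2
Total coins = 2 + 2 + 1 + 1 = 6

6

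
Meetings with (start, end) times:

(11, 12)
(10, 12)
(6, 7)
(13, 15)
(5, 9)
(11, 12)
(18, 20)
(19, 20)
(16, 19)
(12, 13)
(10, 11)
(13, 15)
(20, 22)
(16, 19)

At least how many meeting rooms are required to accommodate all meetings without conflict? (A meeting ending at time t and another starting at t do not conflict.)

The answer is the maximum number of intervals overlapping at any instant.
starts: [5, 6, 10, 10, 11, 11, 12, 13, 13, 16, 16, 18, 19, 20]
ends:   [7, 9, 11, 12, 12, 12, 13, 15, 15, 19, 19, 20, 20, 22]
s5→1 s6→2 e7→1 e9→0 s10→1 s10→2 e11→1 s11→2 s11→3  — peak 3.

3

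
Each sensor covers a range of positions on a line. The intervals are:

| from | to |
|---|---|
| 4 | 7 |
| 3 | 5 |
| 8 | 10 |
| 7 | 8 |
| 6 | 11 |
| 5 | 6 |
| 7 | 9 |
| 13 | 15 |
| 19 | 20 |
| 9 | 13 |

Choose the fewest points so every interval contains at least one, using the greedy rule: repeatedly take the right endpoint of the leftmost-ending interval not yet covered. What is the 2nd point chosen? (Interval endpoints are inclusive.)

Sorted: [3,5] [5,6] [4,7] [7,8] [7,9] [8,10] [6,11] [9,13] [13,15] [19,20]
{[3,5],[5,6],[4,7]} hit by 5; {[7,8],[7,9],[8,10],[6,11]} hit by 8; {[9,13],[13,15]} hit by 13; {[19,20]} hit by 20.
Points: 5, 8, 13, 20 (4 total).

8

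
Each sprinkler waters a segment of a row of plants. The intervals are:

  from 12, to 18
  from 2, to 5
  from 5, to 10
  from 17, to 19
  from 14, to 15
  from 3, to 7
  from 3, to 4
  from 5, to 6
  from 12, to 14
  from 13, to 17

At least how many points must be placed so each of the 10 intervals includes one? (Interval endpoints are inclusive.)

4

Sort by right endpoint; whenever an interval is uncovered, place a point at its right end.
By right end: [3,4]  [2,5]  [5,6]  [3,7]  [5,10]  [12,14]  [14,15]  [13,17]  [12,18]  [17,19]
[3,4] uncovered → point at 4; [5,6] uncovered → point at 6; [12,14] uncovered → point at 14; [17,19] uncovered → point at 19.
Points: 4, 6, 14, 19 (4 total).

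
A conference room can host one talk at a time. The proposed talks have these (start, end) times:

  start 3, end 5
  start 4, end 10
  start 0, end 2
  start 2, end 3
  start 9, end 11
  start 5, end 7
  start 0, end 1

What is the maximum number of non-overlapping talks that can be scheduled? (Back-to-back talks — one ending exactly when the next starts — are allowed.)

Sorted by end: (0,1)  (0,2)  (2,3)  (3,5)  (5,7)  (4,10)  (9,11)
take (0,1); skip (0,2); take (2,3); take (3,5); take (5,7); take (9,11).
Selected 5 talks.

5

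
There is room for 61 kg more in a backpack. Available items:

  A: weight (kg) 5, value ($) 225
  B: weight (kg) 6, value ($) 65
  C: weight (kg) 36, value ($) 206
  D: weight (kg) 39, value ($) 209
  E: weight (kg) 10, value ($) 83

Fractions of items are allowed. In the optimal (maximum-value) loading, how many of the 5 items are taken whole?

Greedy by value/weight ratio, highest first.
Order: A (225/5=45.00) > B (65/6=10.83) > E (83/10=8.30) > C (206/36=5.72) > D (209/39=5.36)
Fill: take A (5 @ 225) → take B (6 @ 65) → take E (10 @ 83) → take C (36 @ 206) → take 4/39 of D → 21.44; 61/61 used.
4 item(s) taken whole; one partial (take 4/39 of D).

4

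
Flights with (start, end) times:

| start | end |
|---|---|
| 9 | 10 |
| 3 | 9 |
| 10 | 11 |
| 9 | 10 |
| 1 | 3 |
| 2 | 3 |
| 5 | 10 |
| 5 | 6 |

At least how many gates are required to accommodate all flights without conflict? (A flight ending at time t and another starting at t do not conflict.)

3

The answer is the maximum number of intervals overlapping at any instant.
Events (time:±→running): 1:+→1 2:+→2 3:-→1 3:-→0 3:+→1 5:+→2 5:+→3 … peak 3.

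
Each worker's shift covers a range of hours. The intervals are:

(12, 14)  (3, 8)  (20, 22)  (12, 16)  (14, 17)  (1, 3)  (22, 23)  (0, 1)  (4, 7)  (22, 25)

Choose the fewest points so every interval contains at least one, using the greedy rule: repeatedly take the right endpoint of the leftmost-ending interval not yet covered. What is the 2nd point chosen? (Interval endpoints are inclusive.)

Sort by right endpoint; whenever an interval is uncovered, place a point at its right end.
By right end: [0,1]  [1,3]  [4,7]  [3,8]  [12,14]  [12,16]  [14,17]  [20,22]  [22,23]  [22,25]
[0,1] uncovered → point at 1; [4,7] uncovered → point at 7; [12,14] uncovered → point at 14; [20,22] uncovered → point at 22.
Points: 1, 7, 14, 22 (4 total).

7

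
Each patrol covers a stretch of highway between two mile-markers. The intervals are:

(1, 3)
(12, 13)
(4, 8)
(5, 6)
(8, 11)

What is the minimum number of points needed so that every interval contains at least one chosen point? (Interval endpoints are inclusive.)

By right end: [1,3]  [5,6]  [4,8]  [8,11]  [12,13]
[1,3] uncovered → point at 3; [5,6] uncovered → point at 6; [8,11] uncovered → point at 11; [12,13] uncovered → point at 13.
Points: 3, 6, 11, 13 (4 total).

4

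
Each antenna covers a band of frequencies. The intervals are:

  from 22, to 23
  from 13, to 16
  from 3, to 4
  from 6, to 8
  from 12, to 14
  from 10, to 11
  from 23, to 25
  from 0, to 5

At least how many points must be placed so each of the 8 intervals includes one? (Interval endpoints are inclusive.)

Sorted: [3,4] [0,5] [6,8] [10,11] [12,14] [13,16] [22,23] [23,25]
{[3,4],[0,5]} hit by 4; {[6,8]} hit by 8; {[10,11]} hit by 11; {[12,14],[13,16]} hit by 14; {[22,23],[23,25]} hit by 23.
Points: 4, 8, 11, 14, 23 (5 total).

5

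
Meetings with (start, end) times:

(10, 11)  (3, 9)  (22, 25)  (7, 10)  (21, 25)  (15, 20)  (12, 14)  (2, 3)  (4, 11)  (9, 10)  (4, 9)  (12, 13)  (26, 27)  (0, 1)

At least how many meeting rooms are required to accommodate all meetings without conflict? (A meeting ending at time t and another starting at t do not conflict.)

4

The answer is the maximum number of intervals overlapping at any instant.
starts: [0, 2, 3, 4, 4, 7, 9, 10, 12, 12, 15, 21, 22, 26]
ends:   [1, 3, 9, 9, 10, 10, 11, 11, 13, 14, 20, 25, 25, 27]
s0→1 e1→0 s2→1 e3→0 s3→1 s4→2 s4→3 s7→4  — peak 4.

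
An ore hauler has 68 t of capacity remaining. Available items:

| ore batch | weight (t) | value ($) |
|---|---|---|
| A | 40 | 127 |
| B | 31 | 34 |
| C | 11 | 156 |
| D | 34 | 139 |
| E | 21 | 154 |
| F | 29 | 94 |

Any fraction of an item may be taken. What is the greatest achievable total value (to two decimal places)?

455.48

Sort by value per unit weight and fill in that order.
Order: C (156/11=14.18) > E (154/21=7.33) > D (139/34=4.09) > F (94/29=3.24) > A (127/40=3.17) > B (34/31=1.10)
Fill: take C (11 @ 156) → take E (21 @ 154) → take D (34 @ 139) → take 2/29 of F → 6.48; 68/68 used.
Total value = 455.48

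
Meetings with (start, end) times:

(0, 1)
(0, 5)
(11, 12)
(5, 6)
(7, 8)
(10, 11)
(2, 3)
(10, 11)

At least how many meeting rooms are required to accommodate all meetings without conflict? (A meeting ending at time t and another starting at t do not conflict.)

starts: [0, 0, 2, 5, 7, 10, 10, 11]
ends:   [1, 3, 5, 6, 8, 11, 11, 12]
s0→1 s0→2  — peak 2.

2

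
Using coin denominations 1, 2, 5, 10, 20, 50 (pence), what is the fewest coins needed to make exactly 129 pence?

Use the largest denomination that fits, subtract, and repeat.
129 − 2×50→29 − 1×20→9 − 1×5→4 − 2×2→0
Total coins = 2 + 1 + 1 + 2 = 6

6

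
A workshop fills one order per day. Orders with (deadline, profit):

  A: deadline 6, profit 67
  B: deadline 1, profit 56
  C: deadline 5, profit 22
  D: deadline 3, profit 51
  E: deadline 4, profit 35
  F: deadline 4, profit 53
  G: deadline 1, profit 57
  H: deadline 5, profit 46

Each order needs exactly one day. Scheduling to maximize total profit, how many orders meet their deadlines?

By profit: A(d6,67), G(d1,57), B(d1,56), F(d4,53), D(d3,51), H(d5,46), E(d4,35), C(d5,22)
A→slot 6; G→slot 1; B skipped; F→slot 4; D→slot 3; H→slot 5; E→slot 2; C skipped.
6 of 8 scheduled.

6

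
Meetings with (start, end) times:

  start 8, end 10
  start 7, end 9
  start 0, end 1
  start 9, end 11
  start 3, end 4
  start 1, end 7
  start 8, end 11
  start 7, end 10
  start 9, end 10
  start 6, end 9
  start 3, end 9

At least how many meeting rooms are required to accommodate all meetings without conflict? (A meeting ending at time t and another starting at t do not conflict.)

6

Count concurrent intervals with a sweep; the peak is the room count.
starts: [0, 1, 3, 3, 6, 7, 7, 8, 8, 9, 9]
ends:   [1, 4, 7, 9, 9, 9, 10, 10, 10, 11, 11]
s0→1 e1→0 s1→1 s3→2 s3→3 e4→2 s6→3 e7→2 s7→3 s7→4 s8→5 s8→6  — peak 6.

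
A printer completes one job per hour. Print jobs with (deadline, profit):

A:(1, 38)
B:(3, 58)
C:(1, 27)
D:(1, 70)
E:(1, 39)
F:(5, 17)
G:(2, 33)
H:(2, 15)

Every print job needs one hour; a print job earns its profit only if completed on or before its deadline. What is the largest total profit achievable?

Sort by profit descending; place each in the latest free slot ≤ its deadline.
By profit: D(d1,70), B(d3,58), E(d1,39), A(d1,38), G(d2,33), C(d1,27), F(d5,17), H(d2,15)
D→slot 1; B→slot 3; E skipped; A skipped; G→slot 2; C skipped; F→slot 5; H skipped.
Profit = 70 + 33 + 58 + 17 = 178

178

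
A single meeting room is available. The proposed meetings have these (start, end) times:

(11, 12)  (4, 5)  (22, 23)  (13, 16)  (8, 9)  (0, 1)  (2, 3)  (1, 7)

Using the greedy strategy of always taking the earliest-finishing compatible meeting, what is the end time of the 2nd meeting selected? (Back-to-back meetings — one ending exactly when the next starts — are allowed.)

3

Sort by end time and greedily take each interval whose start is ≥ the last chosen end.
By end time: (0,1), (2,3), (4,5), (1,7), (8,9), (11,12), (13,16), (22,23).
Pick (0,1); next start ≥ 1 → (2,3); next start ≥ 3 → (4,5); next start ≥ 5 → (8,9); next start ≥ 9 → (11,12); next start ≥ 12 → (13,16); next start ≥ 16 → (22,23).
Selected: (0,1) (2,3) (4,5) (8,9) (11,12) (13,16) (22,23)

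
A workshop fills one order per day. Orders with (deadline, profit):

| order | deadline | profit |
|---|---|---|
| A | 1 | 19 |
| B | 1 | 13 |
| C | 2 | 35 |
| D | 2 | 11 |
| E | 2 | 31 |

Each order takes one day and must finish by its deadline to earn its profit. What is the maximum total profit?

Take jobs in profit order; each goes to the latest open slot no later than its deadline.
By profit: C(d2,35), E(d2,31), A(d1,19), B(d1,13), D(d2,11)
C→slot 2; E→slot 1; A skipped; B skipped; D skipped.
Profit = 31 + 35 = 66

66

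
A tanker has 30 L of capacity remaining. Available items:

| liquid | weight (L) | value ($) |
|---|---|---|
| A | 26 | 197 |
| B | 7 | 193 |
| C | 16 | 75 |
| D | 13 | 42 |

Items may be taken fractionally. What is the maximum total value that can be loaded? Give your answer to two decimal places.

Greedy by value/weight ratio, highest first.
Order: B (193/7=27.57) > A (197/26=7.58) > C (75/16=4.69) > D (42/13=3.23)
Fill: take B (7 @ 193) → take 23/26 of A → 174.27; 30/30 used.
Total value = 367.27

367.27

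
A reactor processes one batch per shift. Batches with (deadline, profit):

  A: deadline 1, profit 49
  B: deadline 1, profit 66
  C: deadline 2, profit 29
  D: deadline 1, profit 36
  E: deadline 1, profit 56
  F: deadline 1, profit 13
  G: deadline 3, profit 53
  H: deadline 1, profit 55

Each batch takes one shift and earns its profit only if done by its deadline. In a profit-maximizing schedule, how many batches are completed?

3

Take jobs in profit order; each goes to the latest open slot no later than its deadline.
Profit order: B=66 E=56 H=55 G=53 A=49 D=36 C=29 F=13
Assign: B→slot 1, E skipped, H skipped, G→slot 3, A skipped, D skipped, C→slot 2, F skipped.
Slots: [1:B] [2:C] [3:G]
3 of 8 scheduled.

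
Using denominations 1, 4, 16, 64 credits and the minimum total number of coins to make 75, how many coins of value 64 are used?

75 − 1×64→11 − 2×4→3 − 3×1→0
Count of 64: 1

1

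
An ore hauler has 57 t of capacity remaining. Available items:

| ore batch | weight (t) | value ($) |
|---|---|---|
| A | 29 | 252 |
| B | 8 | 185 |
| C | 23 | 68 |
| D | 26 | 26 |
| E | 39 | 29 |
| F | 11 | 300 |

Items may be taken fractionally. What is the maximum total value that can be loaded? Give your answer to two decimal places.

763.61

Sort by value per unit weight and fill in that order.
Ratios (sorted): F 27.27, B 23.12, A 8.69, C 2.96, D 1.00, E 0.74
take F (11 @ 300); take B (8 @ 185); take A (29 @ 252); take 9/23 of C → 26.61. Capacity used 57/57.
Total value = 763.61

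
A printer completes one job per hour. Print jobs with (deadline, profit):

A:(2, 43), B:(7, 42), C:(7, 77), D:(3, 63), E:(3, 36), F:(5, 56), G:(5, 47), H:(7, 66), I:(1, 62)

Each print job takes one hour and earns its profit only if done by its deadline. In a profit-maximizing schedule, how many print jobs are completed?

7

Sort by profit descending; place each in the latest free slot ≤ its deadline.
Profit order: C=77 H=66 D=63 I=62 F=56 G=47 A=43 B=42 E=36
Assign: C→slot 7, H→slot 6, D→slot 3, I→slot 1, F→slot 5, G→slot 4, A→slot 2, B skipped, E skipped.
Slots: [1:I] [2:A] [3:D] [4:G] [5:F] [6:H] [7:C]
7 of 9 scheduled.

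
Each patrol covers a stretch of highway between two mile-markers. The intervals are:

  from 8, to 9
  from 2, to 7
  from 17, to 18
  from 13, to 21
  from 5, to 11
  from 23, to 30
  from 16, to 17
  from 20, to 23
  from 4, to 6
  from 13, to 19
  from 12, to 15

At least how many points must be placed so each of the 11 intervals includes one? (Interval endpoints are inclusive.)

5

By right end: [4,6]  [2,7]  [8,9]  [5,11]  [12,15]  [16,17]  [17,18]  [13,19]  [13,21]  [20,23]  [23,30]
[4,6] uncovered → point at 6; [8,9] uncovered → point at 9; [12,15] uncovered → point at 15; [16,17] uncovered → point at 17; [20,23] uncovered → point at 23.
Points: 6, 9, 15, 17, 23 (5 total).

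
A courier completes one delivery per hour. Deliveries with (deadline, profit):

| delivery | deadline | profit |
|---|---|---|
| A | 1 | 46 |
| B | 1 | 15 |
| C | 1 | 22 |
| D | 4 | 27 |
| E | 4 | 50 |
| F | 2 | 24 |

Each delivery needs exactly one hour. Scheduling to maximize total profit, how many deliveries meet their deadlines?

Profit order: E=50 A=46 D=27 F=24 C=22 B=15
Assign: E→slot 4, A→slot 1, D→slot 3, F→slot 2, C skipped, B skipped.
Slots: [1:A] [2:F] [3:D] [4:E]
4 of 6 scheduled.

4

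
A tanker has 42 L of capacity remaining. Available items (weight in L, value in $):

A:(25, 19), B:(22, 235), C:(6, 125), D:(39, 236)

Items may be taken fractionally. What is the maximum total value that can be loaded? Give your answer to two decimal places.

Sort by value per unit weight and fill in that order.
Order: C (125/6=20.83) > B (235/22=10.68) > D (236/39=6.05) > A (19/25=0.76)
Fill: take C (6 @ 125) → take B (22 @ 235) → take 14/39 of D → 84.72; 42/42 used.
Total value = 444.72

444.72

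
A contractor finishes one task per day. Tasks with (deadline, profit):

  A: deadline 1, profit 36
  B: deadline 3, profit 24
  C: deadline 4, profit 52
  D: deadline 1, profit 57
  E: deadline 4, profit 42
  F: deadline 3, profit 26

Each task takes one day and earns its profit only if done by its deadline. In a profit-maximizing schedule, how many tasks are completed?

4

Take jobs in profit order; each goes to the latest open slot no later than its deadline.
By profit: D(d1,57), C(d4,52), E(d4,42), A(d1,36), F(d3,26), B(d3,24)
D→slot 1; C→slot 4; E→slot 3; A skipped; F→slot 2; B skipped.
4 of 6 scheduled.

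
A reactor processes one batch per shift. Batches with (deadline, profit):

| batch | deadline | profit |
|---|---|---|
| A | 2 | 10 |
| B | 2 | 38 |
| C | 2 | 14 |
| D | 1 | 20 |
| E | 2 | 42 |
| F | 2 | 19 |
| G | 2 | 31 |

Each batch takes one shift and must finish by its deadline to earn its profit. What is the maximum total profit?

80

Sort by profit descending; place each in the latest free slot ≤ its deadline.
By profit: E(d2,42), B(d2,38), G(d2,31), D(d1,20), F(d2,19), C(d2,14), A(d2,10)
E→slot 2; B→slot 1; G skipped; D skipped; F skipped; C skipped; A skipped.
Profit = 38 + 42 = 80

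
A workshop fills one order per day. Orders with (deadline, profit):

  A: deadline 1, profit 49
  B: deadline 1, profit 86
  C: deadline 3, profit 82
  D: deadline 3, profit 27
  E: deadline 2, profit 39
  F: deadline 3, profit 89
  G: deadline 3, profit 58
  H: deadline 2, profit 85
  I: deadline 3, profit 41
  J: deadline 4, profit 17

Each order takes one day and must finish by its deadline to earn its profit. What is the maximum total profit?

277

Sort by profit descending; place each in the latest free slot ≤ its deadline.
Profit order: F=89 B=86 H=85 C=82 G=58 A=49 I=41 E=39 D=27 J=17
Assign: F→slot 3, B→slot 1, H→slot 2, C skipped, G skipped, A skipped, I skipped, E skipped, D skipped, J→slot 4.
Slots: [1:B] [2:H] [3:F] [4:J]
Profit = 86 + 85 + 89 + 17 = 277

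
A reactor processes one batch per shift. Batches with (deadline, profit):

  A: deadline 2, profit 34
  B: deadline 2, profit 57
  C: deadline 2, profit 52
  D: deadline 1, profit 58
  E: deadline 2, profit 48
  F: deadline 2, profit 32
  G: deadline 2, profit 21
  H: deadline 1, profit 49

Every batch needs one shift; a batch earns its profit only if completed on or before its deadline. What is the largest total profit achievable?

115

By profit: D(d1,58), B(d2,57), C(d2,52), H(d1,49), E(d2,48), A(d2,34), F(d2,32), G(d2,21)
D→slot 1; B→slot 2; C skipped; H skipped; E skipped; A skipped; F skipped; G skipped.
Profit = 58 + 57 = 115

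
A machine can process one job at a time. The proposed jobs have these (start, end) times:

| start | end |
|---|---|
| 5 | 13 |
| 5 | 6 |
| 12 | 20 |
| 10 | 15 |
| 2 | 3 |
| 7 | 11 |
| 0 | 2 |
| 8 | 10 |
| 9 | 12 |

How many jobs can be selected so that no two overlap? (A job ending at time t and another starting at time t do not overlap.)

5

Sorted by end: (0,2)  (2,3)  (5,6)  (8,10)  (7,11)  (9,12)  (5,13)  (10,15)  (12,20)
take (0,2); take (2,3); take (5,6); take (8,10); take (10,15); skip (12,20).
Selected 5 jobs.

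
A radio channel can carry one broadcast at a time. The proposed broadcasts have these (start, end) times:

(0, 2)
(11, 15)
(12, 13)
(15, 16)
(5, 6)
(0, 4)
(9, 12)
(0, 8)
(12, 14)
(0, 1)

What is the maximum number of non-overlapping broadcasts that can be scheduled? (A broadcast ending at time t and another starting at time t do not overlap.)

Greedy by earliest finish: after sorting by end time, pick each interval compatible with the last pick.
Sorted by end: (0,1)  (0,2)  (0,4)  (5,6)  (0,8)  (9,12)  (12,13)  (12,14)  (11,15)  (15,16)
take (0,1); skip (0,4); take (5,6); take (9,12); take (12,13); skip (12,14); skip (11,15); take (15,16).
Selected 5 broadcasts.

5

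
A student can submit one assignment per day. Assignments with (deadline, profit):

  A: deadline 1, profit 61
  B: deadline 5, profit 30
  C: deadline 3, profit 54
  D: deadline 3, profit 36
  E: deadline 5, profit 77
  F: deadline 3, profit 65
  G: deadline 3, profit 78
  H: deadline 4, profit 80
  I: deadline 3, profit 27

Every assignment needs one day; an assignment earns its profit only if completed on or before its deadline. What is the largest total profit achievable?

361

Sort by profit descending; place each in the latest free slot ≤ its deadline.
Profit order: H=80 G=78 E=77 F=65 A=61 C=54 D=36 B=30 I=27
Assign: H→slot 4, G→slot 3, E→slot 5, F→slot 2, A→slot 1, C skipped, D skipped, B skipped, I skipped.
Slots: [1:A] [2:F] [3:G] [4:H] [5:E]
Profit = 61 + 65 + 78 + 80 + 77 = 361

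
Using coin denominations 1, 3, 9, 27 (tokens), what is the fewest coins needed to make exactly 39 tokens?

3

39 − 1×27→12 − 1×9→3 − 1×3→0
Total coins = 1 + 1 + 1 = 3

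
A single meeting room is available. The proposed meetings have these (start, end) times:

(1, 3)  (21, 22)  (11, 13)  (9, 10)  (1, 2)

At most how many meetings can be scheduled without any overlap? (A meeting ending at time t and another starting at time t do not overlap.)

Sort by end time and greedily take each interval whose start is ≥ the last chosen end.
Sorted by end: (1,2)  (1,3)  (9,10)  (11,13)  (21,22)
take (1,2); take (9,10); take (11,13); take (21,22).
Selected 4 meetings.

4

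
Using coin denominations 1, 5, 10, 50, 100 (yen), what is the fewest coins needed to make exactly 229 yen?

229 = 2×100 + 2×10 + 1×5 + 4×1
Total coins = 2 + 2 + 1 + 4 = 9

9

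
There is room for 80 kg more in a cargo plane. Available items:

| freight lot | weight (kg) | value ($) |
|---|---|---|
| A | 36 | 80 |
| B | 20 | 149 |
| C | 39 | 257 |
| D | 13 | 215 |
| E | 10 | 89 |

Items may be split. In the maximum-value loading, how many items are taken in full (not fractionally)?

Greedy by value/weight ratio, highest first.
Ratios (sorted): D 16.54, E 8.90, B 7.45, C 6.59, A 2.22
take D (13 @ 215); take E (10 @ 89); take B (20 @ 149); take 37/39 of C → 243.82. Capacity used 80/80.
3 item(s) taken whole; one partial (take 37/39 of C).

3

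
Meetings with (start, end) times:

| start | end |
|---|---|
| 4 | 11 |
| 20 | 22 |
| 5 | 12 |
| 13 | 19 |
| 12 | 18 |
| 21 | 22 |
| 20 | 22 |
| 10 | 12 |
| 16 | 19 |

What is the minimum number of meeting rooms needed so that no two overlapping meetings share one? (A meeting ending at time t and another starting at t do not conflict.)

3

starts: [4, 5, 10, 12, 13, 16, 20, 20, 21]
ends:   [11, 12, 12, 18, 19, 19, 22, 22, 22]
s4→1 s5→2 s10→3  — peak 3.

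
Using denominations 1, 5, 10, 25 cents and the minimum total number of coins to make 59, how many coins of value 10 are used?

Use the largest denomination that fits, subtract, and repeat.
59 − 2×25→9 − 1×5→4 − 4×1→0
Count of 10: 0

0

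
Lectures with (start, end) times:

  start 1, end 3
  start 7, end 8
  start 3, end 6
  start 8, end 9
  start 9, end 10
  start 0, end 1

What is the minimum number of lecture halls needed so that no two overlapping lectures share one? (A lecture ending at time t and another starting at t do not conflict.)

1

Events (time:±→running): 0:+→1 … peak 1.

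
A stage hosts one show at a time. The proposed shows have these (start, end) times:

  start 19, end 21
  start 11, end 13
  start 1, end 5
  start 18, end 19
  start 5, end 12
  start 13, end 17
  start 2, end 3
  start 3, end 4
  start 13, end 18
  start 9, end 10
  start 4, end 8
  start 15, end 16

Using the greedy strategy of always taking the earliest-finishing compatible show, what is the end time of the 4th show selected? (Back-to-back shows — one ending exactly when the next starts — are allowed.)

10

Order by finish time; keep every interval that doesn't clash with the previous kept one.
By end time: (2,3), (3,4), (1,5), (4,8), (9,10), (5,12), (11,13), (15,16), (13,17), (13,18), (18,19), (19,21).
Pick (2,3); next start ≥ 3 → (3,4); next start ≥ 4 → (4,8); next start ≥ 8 → (9,10); next start ≥ 10 → (11,13); next start ≥ 13 → (15,16); next start ≥ 16 → (18,19); next start ≥ 19 → (19,21).
Selected: (2,3) (3,4) (4,8) (9,10) (11,13) (15,16) (18,19) (19,21)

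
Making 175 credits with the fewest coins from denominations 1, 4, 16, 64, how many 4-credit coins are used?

3

175 − 2×64→47 − 2×16→15 − 3×4→3 − 3×1→0
Count of 4: 3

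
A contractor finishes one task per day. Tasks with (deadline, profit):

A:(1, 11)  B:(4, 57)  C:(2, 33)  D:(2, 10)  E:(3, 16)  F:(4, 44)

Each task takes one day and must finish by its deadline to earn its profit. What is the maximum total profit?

150

Profit order: B=57 F=44 C=33 E=16 A=11 D=10
Assign: B→slot 4, F→slot 3, C→slot 2, E→slot 1, A skipped, D skipped.
Slots: [1:E] [2:C] [3:F] [4:B]
Profit = 16 + 33 + 44 + 57 = 150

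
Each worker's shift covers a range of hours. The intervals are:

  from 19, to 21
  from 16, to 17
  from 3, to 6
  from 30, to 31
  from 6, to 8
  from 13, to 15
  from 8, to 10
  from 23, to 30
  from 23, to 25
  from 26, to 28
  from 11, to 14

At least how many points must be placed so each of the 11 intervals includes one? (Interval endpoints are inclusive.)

By right end: [3,6]  [6,8]  [8,10]  [11,14]  [13,15]  [16,17]  [19,21]  [23,25]  [26,28]  [23,30]  [30,31]
[3,6] uncovered → point at 6; [8,10] uncovered → point at 10; [11,14] uncovered → point at 14; [16,17] uncovered → point at 17; [19,21] uncovered → point at 21; [23,25] uncovered → point at 25; [26,28] uncovered → point at 28; [30,31] uncovered → point at 31.
Points: 6, 10, 14, 17, 21, 25, 28, 31 (8 total).

8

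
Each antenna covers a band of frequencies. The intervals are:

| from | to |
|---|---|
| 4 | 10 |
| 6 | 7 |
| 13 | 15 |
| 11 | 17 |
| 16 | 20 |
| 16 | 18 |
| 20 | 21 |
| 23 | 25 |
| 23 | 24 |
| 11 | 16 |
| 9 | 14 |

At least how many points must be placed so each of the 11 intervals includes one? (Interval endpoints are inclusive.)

5

Sort by right endpoint; whenever an interval is uncovered, place a point at its right end.
By right end: [6,7]  [4,10]  [9,14]  [13,15]  [11,16]  [11,17]  [16,18]  [16,20]  [20,21]  [23,24]  [23,25]
[6,7] uncovered → point at 7; [9,14] uncovered → point at 14; [16,18] uncovered → point at 18; [20,21] uncovered → point at 21; [23,24] uncovered → point at 24.
Points: 7, 14, 18, 21, 24 (5 total).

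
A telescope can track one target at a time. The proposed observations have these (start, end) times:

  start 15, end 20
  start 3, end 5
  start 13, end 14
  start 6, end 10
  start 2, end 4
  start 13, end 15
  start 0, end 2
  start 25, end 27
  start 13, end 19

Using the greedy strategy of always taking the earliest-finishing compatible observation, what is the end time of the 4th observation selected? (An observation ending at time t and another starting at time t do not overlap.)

Sorted by end: (0,2)  (2,4)  (3,5)  (6,10)  (13,14)  (13,15)  (13,19)  (15,20)  (25,27)
take (0,2); take (2,4); take (6,10); take (13,14); skip (13,15); take (15,20); take (25,27).
Selected: (0,2) (2,4) (6,10) (13,14) (15,20) (25,27)

14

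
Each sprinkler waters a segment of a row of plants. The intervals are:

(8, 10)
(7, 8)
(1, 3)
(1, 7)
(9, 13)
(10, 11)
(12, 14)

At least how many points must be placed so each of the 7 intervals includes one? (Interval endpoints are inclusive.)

4

Process intervals by earliest right end; each time one isn't hit yet, stab at its right endpoint.
Sorted: [1,3] [1,7] [7,8] [8,10] [10,11] [9,13] [12,14]
{[1,3],[1,7]} hit by 3; {[7,8],[8,10]} hit by 8; {[10,11],[9,13]} hit by 11; {[12,14]} hit by 14.
Points: 3, 8, 11, 14 (4 total).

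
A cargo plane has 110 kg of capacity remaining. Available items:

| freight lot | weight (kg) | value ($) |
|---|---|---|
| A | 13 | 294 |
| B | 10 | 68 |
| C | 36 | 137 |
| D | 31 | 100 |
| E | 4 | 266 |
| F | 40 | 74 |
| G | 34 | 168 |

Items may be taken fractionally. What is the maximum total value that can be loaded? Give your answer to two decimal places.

Sort by value per unit weight and fill in that order.
Ratios (sorted): E 66.50, A 22.62, B 6.80, G 4.94, C 3.81, D 3.23, F 1.85
take E (4 @ 266); take A (13 @ 294); take B (10 @ 68); take G (34 @ 168); take C (36 @ 137); take 13/31 of D → 41.94. Capacity used 110/110.
Total value = 974.94

974.94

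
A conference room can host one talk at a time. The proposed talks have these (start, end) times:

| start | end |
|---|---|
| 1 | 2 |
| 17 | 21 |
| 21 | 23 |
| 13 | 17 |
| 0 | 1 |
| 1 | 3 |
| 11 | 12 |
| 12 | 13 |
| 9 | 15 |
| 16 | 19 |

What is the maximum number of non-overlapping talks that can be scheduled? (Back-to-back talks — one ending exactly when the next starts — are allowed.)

Greedy by earliest finish: after sorting by end time, pick each interval compatible with the last pick.
By end time: (0,1), (1,2), (1,3), (11,12), (12,13), (9,15), (13,17), (16,19), (17,21), (21,23).
Pick (0,1); next start ≥ 1 → (1,2); next start ≥ 2 → (11,12); next start ≥ 12 → (12,13); next start ≥ 13 → (13,17); next start ≥ 17 → (17,21); next start ≥ 21 → (21,23).
Selected 7 talks.

7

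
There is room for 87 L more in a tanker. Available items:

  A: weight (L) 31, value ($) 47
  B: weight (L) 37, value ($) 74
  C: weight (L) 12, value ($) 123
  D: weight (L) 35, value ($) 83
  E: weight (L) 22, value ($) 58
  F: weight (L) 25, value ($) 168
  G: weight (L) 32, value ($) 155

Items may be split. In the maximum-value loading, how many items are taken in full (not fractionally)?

Order: C (123/12=10.25) > F (168/25=6.72) > G (155/32=4.84) > E (58/22=2.64) > D (83/35=2.37) > B (74/37=2.00) > A (47/31=1.52)
Fill: take C (12 @ 123) → take F (25 @ 168) → take G (32 @ 155) → take 18/22 of E → 47.45; 87/87 used.
3 item(s) taken whole; one partial (take 18/22 of E).

3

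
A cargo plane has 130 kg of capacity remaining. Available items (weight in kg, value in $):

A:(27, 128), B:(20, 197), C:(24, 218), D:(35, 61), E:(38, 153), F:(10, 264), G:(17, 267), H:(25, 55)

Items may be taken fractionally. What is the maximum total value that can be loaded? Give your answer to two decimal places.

1202.84

Greedy by value/weight ratio, highest first.
Order: F (264/10=26.40) > G (267/17=15.71) > B (197/20=9.85) > C (218/24=9.08) > A (128/27=4.74) > E (153/38=4.03) > H (55/25=2.20) > D (61/35=1.74)
Fill: take F (10 @ 264) → take G (17 @ 267) → take B (20 @ 197) → take C (24 @ 218) → take A (27 @ 128) → take 32/38 of E → 128.84; 130/130 used.
Total value = 1202.84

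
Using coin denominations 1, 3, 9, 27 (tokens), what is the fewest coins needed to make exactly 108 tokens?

108 = 4×27
Total coins = 4 = 4

4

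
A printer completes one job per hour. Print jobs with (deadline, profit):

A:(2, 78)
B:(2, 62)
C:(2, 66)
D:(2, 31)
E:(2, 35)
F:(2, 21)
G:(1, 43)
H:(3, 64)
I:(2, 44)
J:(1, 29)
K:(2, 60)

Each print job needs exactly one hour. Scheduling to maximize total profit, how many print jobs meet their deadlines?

By profit: A(d2,78), C(d2,66), H(d3,64), B(d2,62), K(d2,60), I(d2,44), G(d1,43), E(d2,35), D(d2,31), J(d1,29), F(d2,21)
A→slot 2; C→slot 1; H→slot 3; B skipped; K skipped; I skipped; G skipped; E skipped; D skipped; J skipped; F skipped.
3 of 11 scheduled.

3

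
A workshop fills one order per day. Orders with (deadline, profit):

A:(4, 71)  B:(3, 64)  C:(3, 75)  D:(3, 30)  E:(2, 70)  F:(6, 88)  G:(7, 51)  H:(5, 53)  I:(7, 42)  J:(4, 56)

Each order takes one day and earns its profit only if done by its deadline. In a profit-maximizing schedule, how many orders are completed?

7

Profit order: F=88 C=75 A=71 E=70 B=64 J=56 H=53 G=51 I=42 D=30
Assign: F→slot 6, C→slot 3, A→slot 4, E→slot 2, B→slot 1, J skipped, H→slot 5, G→slot 7, I skipped, D skipped.
Slots: [1:B] [2:E] [3:C] [4:A] [5:H] [6:F] [7:G]
7 of 10 scheduled.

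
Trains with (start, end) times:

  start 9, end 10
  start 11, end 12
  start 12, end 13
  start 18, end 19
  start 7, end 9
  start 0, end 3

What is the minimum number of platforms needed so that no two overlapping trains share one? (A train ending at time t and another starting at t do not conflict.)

1

starts: [0, 7, 9, 11, 12, 18]
ends:   [3, 9, 10, 12, 13, 19]
s0→1  — peak 1.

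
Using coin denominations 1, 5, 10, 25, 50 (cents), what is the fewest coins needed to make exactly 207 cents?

207 − 4×50→7 − 1×5→2 − 2×1→0
Total coins = 4 + 1 + 2 = 7

7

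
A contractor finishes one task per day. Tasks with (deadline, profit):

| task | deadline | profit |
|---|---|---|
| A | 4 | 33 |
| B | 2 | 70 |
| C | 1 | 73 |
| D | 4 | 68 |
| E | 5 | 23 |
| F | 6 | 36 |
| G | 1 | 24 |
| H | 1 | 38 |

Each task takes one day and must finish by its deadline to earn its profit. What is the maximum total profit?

303

Profit order: C=73 B=70 D=68 H=38 F=36 A=33 G=24 E=23
Assign: C→slot 1, B→slot 2, D→slot 4, H skipped, F→slot 6, A→slot 3, G skipped, E→slot 5.
Slots: [1:C] [2:B] [3:A] [4:D] [5:E] [6:F]
Profit = 73 + 70 + 33 + 68 + 23 + 36 = 303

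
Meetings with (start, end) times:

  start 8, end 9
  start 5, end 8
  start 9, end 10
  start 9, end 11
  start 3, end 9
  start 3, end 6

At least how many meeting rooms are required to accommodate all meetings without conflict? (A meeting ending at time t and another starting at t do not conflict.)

starts: [3, 3, 5, 8, 9, 9]
ends:   [6, 8, 9, 9, 10, 11]
s3→1 s3→2 s5→3  — peak 3.

3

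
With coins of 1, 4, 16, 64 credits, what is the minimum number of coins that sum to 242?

8

242 − 3×64→50 − 3×16→2 − 2×1→0
Total coins = 3 + 3 + 2 = 8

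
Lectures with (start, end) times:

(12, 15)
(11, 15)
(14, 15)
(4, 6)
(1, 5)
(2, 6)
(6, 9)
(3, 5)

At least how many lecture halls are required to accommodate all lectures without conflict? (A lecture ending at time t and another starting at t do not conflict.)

4

Events (time:±→running): 1:+→1 2:+→2 3:+→3 4:+→4 … peak 4.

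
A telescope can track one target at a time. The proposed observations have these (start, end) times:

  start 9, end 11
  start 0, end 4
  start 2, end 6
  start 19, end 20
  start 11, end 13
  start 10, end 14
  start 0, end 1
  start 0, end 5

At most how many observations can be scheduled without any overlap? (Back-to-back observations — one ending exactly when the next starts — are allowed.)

5

Sorted by end: (0,1)  (0,4)  (0,5)  (2,6)  (9,11)  (11,13)  (10,14)  (19,20)
take (0,1); skip (0,4); skip (0,5); take (2,6); take (9,11); take (11,13); skip (10,14); take (19,20).
Selected 5 observations.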